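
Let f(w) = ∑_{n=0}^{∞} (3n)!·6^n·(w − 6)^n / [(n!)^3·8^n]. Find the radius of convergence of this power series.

R = 4/81

The ratio of consecutive coefficients is (3n+1)·(3n+2)·(3n+3)/(n+1)³ · 6/8 → 81/4.
Hence the series converges for |w − 6| < 1/(81/4) = 4/81, so the radius of convergence is 4/81.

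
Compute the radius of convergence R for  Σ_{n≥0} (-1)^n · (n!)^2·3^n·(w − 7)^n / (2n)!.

R = 4/3

Ratio test: |a_{n+1}/a_n| = (n+1)²/[(2n+1)·(2n+2)] · 3 → 3/4 as n → ∞.
The series converges when 3/4 · |w − 7| < 1, giving R = 4/3.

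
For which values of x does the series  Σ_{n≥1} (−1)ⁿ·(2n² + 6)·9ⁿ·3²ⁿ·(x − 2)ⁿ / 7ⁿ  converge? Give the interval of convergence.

The ratio of consecutive coefficients is [(2(n+1)² + 6)/(2n² + 6)] · 9·9/7 → 81/7.
Hence the series converges for |x − 2| < 1/(81/7) = 7/81, so the radius of convergence is 7/81.
At x = 169/81: the n-th term does not approach 0; divergence by the term test.
Check x = 155/81: the terms do not tend to 0, so the series diverges.

(155/81, 169/81)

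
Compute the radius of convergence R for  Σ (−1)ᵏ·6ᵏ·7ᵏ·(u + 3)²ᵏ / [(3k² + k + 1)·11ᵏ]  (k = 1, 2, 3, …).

The ratio of consecutive coefficients is [(3k² + k + 1)/(3(k+1)² + (k+1) + 1)] · 6·7/11 → 42/11.
Writing y = (u + 3)², the series in y has radius 11/42, so |u + 3| < √(11/42) and R = √462/42.

R = √462/42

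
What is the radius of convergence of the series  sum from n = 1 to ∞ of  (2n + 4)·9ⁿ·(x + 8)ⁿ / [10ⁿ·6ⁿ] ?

R = 20/3

Ratio test: |a_{n+1}/a_n| = [(2(n+1) + 4)/(2n + 4)] · 9/(10·6) → 3/20 as n → ∞.
Thus R = 1/(3/20) = 20/3.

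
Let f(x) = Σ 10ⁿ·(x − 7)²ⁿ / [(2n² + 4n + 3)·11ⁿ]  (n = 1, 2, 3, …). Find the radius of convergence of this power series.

By the ratio test, |a_{n+1}/a_n| = [(2n² + 4n + 3)/(2(n+1)² + 4(n+1) + 3)] · 10/11 → 10/11.
Successive powers of (x − 7) differ by 2, so the series converges when |x − 7|² · 10/11 < 1, i.e. |x − 7| < √(11/10). So R = √110/10.

R = √110/10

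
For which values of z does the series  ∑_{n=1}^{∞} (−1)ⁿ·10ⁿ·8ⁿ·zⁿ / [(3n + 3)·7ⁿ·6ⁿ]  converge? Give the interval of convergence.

By the ratio test, |a_{n+1}/a_n| = [(3n + 3)/(3(n+1) + 3)] · 10·8/(7·6) → 40/21.
Thus R = 1/(40/21) = 21/40.
Check z = 21/40: the terms alternate in sign and decrease monotonically to 0 in absolute value (size ~ c/n), so the alternating series test gives convergence.
At z = -21/40: comparison with the harmonic series Σ 1/n shows the series diverges.

(-21/40, 21/40]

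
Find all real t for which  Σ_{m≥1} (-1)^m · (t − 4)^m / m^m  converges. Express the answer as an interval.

Applying the root test, |a_m|^(1/m) = 1/m → 0.
The limit is 0 for every t, so R = ∞.

(−∞, ∞)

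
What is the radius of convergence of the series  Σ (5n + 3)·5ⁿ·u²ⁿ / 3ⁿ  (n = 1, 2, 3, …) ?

R = √15/5

Ratio test: |a_{n+1}/a_n| = [(5(n+1) + 3)/(5n + 3)] · 5/3 → 5/3 as n → ∞.
Writing y = u², the series in y has radius 3/5, so |u| < √(3/5) and R = √15/5.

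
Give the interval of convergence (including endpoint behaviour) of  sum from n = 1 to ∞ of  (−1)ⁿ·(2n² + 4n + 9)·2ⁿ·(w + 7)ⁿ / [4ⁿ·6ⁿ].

(-19, 5)

Ratio test: |a_{n+1}/a_n| = [(2(n+1)² + 4(n+1) + 9)/(2n² + 4n + 9)] · 2/(4·6) → 1/12 as n → ∞.
Thus R = 1/(1/12) = 12.
At w = 5: the n-th term does not approach 0; divergence by the term test.
Check w = -19: the terms have absolute value of order n², which does not tend to 0, so the series diverges by the divergence test.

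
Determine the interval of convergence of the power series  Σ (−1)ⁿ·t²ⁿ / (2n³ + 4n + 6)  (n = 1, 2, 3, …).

Ratio test: |a_{n+1}/a_n| = (2n³ + 4n + 6)/(2(n+1)³ + 4(n+1) + 6) → 1 as n → ∞.
Writing y = t², the series in y has radius 1, so |t| < √(1) = 1 and R = 1.
Check t = 1: the series is dominated by a constant times Σ 1/n³, which converges (p = 3 > 1).
Endpoint t = -1: absolute convergence follows by limit comparison with Σ 1/n³.

[-1, 1]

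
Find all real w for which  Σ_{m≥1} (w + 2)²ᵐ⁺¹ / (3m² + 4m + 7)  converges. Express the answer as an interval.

The ratio of consecutive coefficients is (3m² + 4m + 7)/(3(m+1)² + 4(m+1) + 7) → 1.
Since the exponent of (w + 2) increases by 2 each term, convergence requires |w + 2|² < 1, hence R = 1.
At w = -1: the terms are on the order of 1/m², so the series converges absolutely by comparison with the p-series (p = 2 > 1).
Check w = -3: the series is dominated by a constant times Σ 1/m², which converges (p = 2 > 1).

[-3, -1]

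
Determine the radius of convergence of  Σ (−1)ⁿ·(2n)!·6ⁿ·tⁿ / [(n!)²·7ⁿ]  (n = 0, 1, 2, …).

R = 7/24

By the ratio test, |a_{n+1}/a_n| = (2n+1)·(2n+2)/(n+1)² · 6/7 → 24/7.
Convergence for |t| · 24/7 < 1, i.e. |t| < 7/24. So R = 7/24.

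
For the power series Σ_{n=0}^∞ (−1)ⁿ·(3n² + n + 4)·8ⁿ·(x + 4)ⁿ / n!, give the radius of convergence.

By the ratio test, |a_{n+1}/a_n| = (3(n+1)² + (n+1) + 4)/(3n² + n + 4) · 8 · 1/(n+1) → 0.
The limit is 0, so the series converges for all x; R = ∞.

R = ∞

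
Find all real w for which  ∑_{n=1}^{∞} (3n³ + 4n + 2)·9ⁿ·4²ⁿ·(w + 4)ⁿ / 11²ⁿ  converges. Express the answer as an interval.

Ratio test: |a_{n+1}/a_n| = [(3(n+1)³ + 4(n+1) + 2)/(3n³ + 4n + 2)] · 9·16/121 → 144/121 as n → ∞.
The series converges when 144/121 · |w + 4| < 1, giving R = 121/144.
Check w = -455/144: the n-th term does not approach 0; divergence by the term test.
At w = -697/144: the n-th term does not approach 0; divergence by the term test.

(-697/144, -455/144)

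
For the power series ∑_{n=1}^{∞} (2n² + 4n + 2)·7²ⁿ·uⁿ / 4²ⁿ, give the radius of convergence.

Ratio test: |a_{n+1}/a_n| = [(2(n+1)² + 4(n+1) + 2)/(2n² + 4n + 2)] · 49/16 → 49/16 as n → ∞.
Hence the series converges for |u| < 1/(49/16) = 16/49, so the radius of convergence is 16/49.

R = 16/49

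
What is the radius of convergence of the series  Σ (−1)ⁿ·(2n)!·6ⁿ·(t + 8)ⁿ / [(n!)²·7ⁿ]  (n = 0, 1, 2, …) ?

R = 7/24

Apply the ratio test: |a_{n+1}| / |a_n| = (2n+1)·(2n+2)/(n+1)² · 6/7, which tends to 24/7 as n → ∞.
The series converges when 24/7 · |t + 8| < 1, giving R = 7/24.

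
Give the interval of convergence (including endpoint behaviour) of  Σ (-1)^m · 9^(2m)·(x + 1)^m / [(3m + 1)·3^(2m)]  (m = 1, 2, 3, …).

Apply the ratio test: |a_{m+1}| / |a_m| = [(3m + 1)/(3(m+1) + 1)] · 81/9, which tends to 9 as m → ∞.
The series converges when 9 · |x + 1| < 1, giving R = 1/9.
Check x = -8/9: the terms alternate in sign and decrease monotonically to 0 in absolute value (size ~ c/m), so the alternating series test gives convergence.
Endpoint x = -10/9: the terms are asymptotic to a nonzero constant times 1/m, so the series diverges by limit comparison with Σ 1/m.

(-10/9, -8/9]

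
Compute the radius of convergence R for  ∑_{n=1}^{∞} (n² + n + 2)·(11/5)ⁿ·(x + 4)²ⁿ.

Ratio test: |a_{n+1}/a_n| = [((n+1)² + (n+1) + 2)/(n² + n + 2)] · 11/5 → 11/5 as n → ∞.
Since the exponent of (x + 4) increases by 2 each term, convergence requires |x + 4|² < 5/11, hence R = √55/11.

R = √55/11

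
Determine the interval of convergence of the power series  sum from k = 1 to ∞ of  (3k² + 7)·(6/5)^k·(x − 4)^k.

(19/6, 29/6)

The ratio of consecutive coefficients is [(3(k+1)² + 7)/(3k² + 7)] · 6/5 → 6/5.
Hence the series converges for |x − 4| < 1/(6/5) = 5/6, so the radius of convergence is 5/6.
Check x = 29/6: the k-th term does not approach 0; divergence by the term test.
At x = 19/6: the k-th term does not approach 0; divergence by the term test.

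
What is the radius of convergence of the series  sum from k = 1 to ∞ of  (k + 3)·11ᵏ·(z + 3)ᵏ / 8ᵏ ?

The ratio of consecutive coefficients is [((k+1) + 3)/(k + 3)] · 11/8 → 11/8.
Hence the series converges for |z + 3| < 1/(11/8) = 8/11, so the radius of convergence is 8/11.

R = 8/11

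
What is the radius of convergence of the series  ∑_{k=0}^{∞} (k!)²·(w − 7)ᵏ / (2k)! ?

By the ratio test, |a_{k+1}/a_k| = (k+1)²/[(2k+1)·(2k+2)] → 1/4.
The series converges when 1/4 · |w − 7| < 1, giving R = 4.

R = 4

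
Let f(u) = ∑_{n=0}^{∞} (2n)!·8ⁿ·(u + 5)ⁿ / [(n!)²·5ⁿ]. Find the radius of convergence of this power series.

R = 5/32

The ratio of consecutive coefficients is (2n+1)·(2n+2)/(n+1)² · 8/5 → 32/5.
Convergence for |u + 5| · 32/5 < 1, i.e. |u + 5| < 5/32. So R = 5/32.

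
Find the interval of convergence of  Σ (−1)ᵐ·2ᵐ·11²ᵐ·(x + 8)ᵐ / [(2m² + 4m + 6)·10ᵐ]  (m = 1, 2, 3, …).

Apply the ratio test: |a_{m+1}| / |a_m| = [(2m² + 4m + 6)/(2(m+1)² + 4(m+1) + 6)] · 2·121/10, which tends to 121/5 as m → ∞.
Hence the series converges for |x + 8| < 1/(121/5) = 5/121, so the radius of convergence is 5/121.
Check x = -963/121: the terms are on the order of 1/m², so the series converges absolutely by comparison with the p-series (p = 2 > 1).
When x = -973/121, the series is dominated by a constant times Σ 1/m², which converges (p = 2 > 1).

[-973/121, -963/121]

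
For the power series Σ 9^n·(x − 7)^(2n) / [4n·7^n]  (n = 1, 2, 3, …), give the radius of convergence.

Ratio test: |a_{n+1}/a_n| = [4n/4(n+1)] · 9/7 → 9/7 as n → ∞.
Since the exponent of (x − 7) increases by 2 each term, convergence requires |x − 7|² < 7/9, hence R = √7/3.

R = √7/3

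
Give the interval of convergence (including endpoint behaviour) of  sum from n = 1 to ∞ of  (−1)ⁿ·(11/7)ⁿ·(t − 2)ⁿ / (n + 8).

(15/11, 29/11]

The ratio of consecutive coefficients is [(n + 8)/((n+1) + 8)] · 11/7 → 11/7.
Hence the series converges for |t − 2| < 1/(11/7) = 7/11, so the radius of convergence is 7/11.
Check t = 29/11: convergence follows from the alternating series test (terms decrease monotonically to 0).
Endpoint t = 15/11: the terms behave like c/n; limit comparison with the harmonic series gives divergence.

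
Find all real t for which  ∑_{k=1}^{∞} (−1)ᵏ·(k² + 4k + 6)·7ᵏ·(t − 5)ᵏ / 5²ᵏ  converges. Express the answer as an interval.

(10/7, 60/7)

Ratio test: |a_{k+1}/a_k| = [((k+1)² + 4(k+1) + 6)/(k² + 4k + 6)] · 7/25 → 7/25 as k → ∞.
Thus R = 1/(7/25) = 25/7.
At t = 60/7: the k-th term does not approach 0; divergence by the term test.
When t = 10/7, the k-th term does not approach 0; divergence by the term test.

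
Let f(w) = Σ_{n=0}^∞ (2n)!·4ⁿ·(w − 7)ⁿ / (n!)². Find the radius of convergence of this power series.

Ratio test: |a_{n+1}/a_n| = (2n+1)·(2n+2)/(n+1)² · 4 → 16 as n → ∞.
Hence the series converges for |w − 7| < 1/(16) = 1/16, so the radius of convergence is 1/16.

R = 1/16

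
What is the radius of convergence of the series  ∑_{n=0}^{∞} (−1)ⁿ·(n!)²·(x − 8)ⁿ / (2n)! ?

R = 4

Apply the ratio test: |a_{n+1}| / |a_n| = (n+1)²/[(2n+1)·(2n+2)], which tends to 1/4 as n → ∞.
Hence the series converges for |x − 8| < 1/(1/4) = 4, so the radius of convergence is 4.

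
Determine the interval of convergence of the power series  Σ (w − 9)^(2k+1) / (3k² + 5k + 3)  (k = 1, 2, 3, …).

Apply the ratio test: |a_{k+1}| / |a_k| = (3k² + 5k + 3)/(3(k+1)² + 5(k+1) + 3), which tends to 1 as k → ∞.
Since the exponent of (w − 9) increases by 2 each term, convergence requires |w − 9|² < 1, hence R = 1.
Check w = 10: the terms are on the order of 1/k², so the series converges absolutely by comparison with the p-series (p = 2 > 1).
Endpoint w = 8: absolute convergence follows by limit comparison with Σ 1/k².

[8, 10]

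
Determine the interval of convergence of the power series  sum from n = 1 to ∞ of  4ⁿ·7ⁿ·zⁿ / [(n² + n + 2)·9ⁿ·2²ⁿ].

By the ratio test, |a_{n+1}/a_n| = [(n² + n + 2)/((n+1)² + (n+1) + 2)] · 4·7/(9·4) → 7/9.
Hence the series converges for |z| < 1/(7/9) = 9/7, so the radius of convergence is 9/7.
When z = 9/7, the series is dominated by a constant times Σ 1/n², which converges (p = 2 > 1).
Check z = -9/7: the terms are on the order of 1/n², so the series converges absolutely by comparison with the p-series (p = 2 > 1).

[-9/7, 9/7]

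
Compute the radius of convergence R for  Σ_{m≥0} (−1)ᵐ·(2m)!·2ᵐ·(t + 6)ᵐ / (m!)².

R = 1/8

By the ratio test, |a_{m+1}/a_m| = (2m+1)·(2m+2)/(m+1)² · 2 → 8.
Convergence for |t + 6| · 8 < 1, i.e. |t + 6| < 1/8. So R = 1/8.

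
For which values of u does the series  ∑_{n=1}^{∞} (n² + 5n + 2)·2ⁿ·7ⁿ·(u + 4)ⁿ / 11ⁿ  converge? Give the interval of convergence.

(-67/14, -45/14)

Ratio test: |a_{n+1}/a_n| = [((n+1)² + 5(n+1) + 2)/(n² + 5n + 2)] · 2·7/11 → 14/11 as n → ∞.
Hence the series converges for |u + 4| < 1/(14/11) = 11/14, so the radius of convergence is 11/14.
When u = -45/14, the n-th term does not approach 0; divergence by the term test.
Check u = -67/14: the terms do not tend to 0, so the series diverges.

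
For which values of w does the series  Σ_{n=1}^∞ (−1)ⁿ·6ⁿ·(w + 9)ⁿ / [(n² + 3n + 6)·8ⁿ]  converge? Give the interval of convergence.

Apply the ratio test: |a_{n+1}| / |a_n| = [(n² + 3n + 6)/((n+1)² + 3(n+1) + 6)] · 6/8, which tends to 3/4 as n → ∞.
Convergence for |w + 9| · 3/4 < 1, i.e. |w + 9| < 4/3. So R = 4/3.
Check w = -23/3: absolute convergence follows by limit comparison with Σ 1/n².
Check w = -31/3: the series is dominated by a constant times Σ 1/n², which converges (p = 2 > 1).

[-31/3, -23/3]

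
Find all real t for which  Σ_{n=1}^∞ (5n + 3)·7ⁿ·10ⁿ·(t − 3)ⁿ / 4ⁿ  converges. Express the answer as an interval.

By the ratio test, |a_{n+1}/a_n| = [(5(n+1) + 3)/(5n + 3)] · 7·10/4 → 35/2.
Thus R = 1/(35/2) = 2/35.
Check t = 107/35: the n-th term does not approach 0; divergence by the term test.
Check t = 103/35: the n-th term does not approach 0; divergence by the term test.

(103/35, 107/35)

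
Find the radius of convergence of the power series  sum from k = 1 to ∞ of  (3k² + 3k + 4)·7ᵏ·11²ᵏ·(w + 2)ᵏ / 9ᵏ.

R = 9/847

The ratio of consecutive coefficients is [(3(k+1)² + 3(k+1) + 4)/(3k² + 3k + 4)] · 7·121/9 → 847/9.
The series converges when 847/9 · |w + 2| < 1, giving R = 9/847.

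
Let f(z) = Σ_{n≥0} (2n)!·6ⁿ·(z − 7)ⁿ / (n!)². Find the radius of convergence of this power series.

R = 1/24

By the ratio test, |a_{n+1}/a_n| = (2n+1)·(2n+2)/(n+1)² · 6 → 24.
Thus R = 1/(24) = 1/24.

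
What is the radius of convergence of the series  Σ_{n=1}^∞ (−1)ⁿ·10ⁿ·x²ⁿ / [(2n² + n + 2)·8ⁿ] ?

R = 2√5/5

Apply the ratio test: |a_{n+1}| / |a_n| = [(2n² + n + 2)/(2(n+1)² + (n+1) + 2)] · 10/8, which tends to 5/4 as n → ∞.
Writing y = x², the series in y has radius 4/5, so |x| < √(4/5) and R = 2√5/5.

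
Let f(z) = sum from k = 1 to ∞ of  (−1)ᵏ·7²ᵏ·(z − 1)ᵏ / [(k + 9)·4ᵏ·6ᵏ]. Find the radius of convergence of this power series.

The ratio of consecutive coefficients is [(k + 9)/((k+1) + 9)] · 49/(4·6) → 49/24.
Thus R = 1/(49/24) = 24/49.

R = 24/49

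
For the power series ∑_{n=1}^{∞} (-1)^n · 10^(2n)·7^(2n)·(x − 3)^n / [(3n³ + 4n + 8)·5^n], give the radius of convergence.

The ratio of consecutive coefficients is [(3n³ + 4n + 8)/(3(n+1)³ + 4(n+1) + 8)] · 100·49/5 → 980.
Thus R = 1/(980) = 1/980.

R = 1/980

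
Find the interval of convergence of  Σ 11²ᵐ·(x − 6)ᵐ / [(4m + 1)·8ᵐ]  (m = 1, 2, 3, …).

Apply the ratio test: |a_{m+1}| / |a_m| = [(4m + 1)/(4(m+1) + 1)] · 121/8, which tends to 121/8 as m → ∞.
Thus R = 1/(121/8) = 8/121.
Check x = 734/121: the terms are asymptotic to a nonzero constant times 1/m, so the series diverges by limit comparison with Σ 1/m.
At x = 718/121: an alternating series whose terms decrease to 0 in absolute value, so it converges by the Leibniz criterion.

[718/121, 734/121)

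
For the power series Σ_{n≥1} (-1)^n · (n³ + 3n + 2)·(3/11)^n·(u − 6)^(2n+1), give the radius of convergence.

R = √33/3

The ratio of consecutive coefficients is [((n+1)³ + 3(n+1) + 2)/(n³ + 3n + 2)] · 3/11 → 3/11.
Since the exponent of (u − 6) increases by 2 each term, convergence requires |u − 6|² < 11/3, hence R = √33/3.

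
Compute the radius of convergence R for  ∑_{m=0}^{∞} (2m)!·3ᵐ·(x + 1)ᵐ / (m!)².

By the ratio test, |a_{m+1}/a_m| = (2m+1)·(2m+2)/(m+1)² · 3 → 12.
Hence the series converges for |x + 1| < 1/(12) = 1/12, so the radius of convergence is 1/12.

R = 1/12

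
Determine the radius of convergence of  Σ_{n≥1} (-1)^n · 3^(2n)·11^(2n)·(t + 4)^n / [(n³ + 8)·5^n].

The ratio of consecutive coefficients is [(n³ + 8)/((n+1)³ + 8)] · 9·121/5 → 1089/5.
Thus R = 1/(1089/5) = 5/1089.

R = 5/1089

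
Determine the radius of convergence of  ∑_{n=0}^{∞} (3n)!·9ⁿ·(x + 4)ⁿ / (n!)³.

Ratio test: |a_{n+1}/a_n| = (3n+1)·(3n+2)·(3n+3)/(n+1)³ · 9 → 243 as n → ∞.
Hence the series converges for |x + 4| < 1/(243) = 1/243, so the radius of convergence is 1/243.

R = 1/243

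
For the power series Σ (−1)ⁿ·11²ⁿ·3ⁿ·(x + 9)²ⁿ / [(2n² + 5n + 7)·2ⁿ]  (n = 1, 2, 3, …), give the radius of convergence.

R = √6/33

The ratio of consecutive coefficients is [(2n² + 5n + 7)/(2(n+1)² + 5(n+1) + 7)] · 121·3/2 → 363/2.
Successive powers of (x + 9) differ by 2, so the series converges when |x + 9|² · 363/2 < 1, i.e. |x + 9| < √(2/363). So R = √6/33.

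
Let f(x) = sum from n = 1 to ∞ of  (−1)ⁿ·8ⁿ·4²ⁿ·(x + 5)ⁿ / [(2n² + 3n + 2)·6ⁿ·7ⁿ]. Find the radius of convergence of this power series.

By the ratio test, |a_{n+1}/a_n| = [(2n² + 3n + 2)/(2(n+1)² + 3(n+1) + 2)] · 8·16/(6·7) → 64/21.
Convergence for |x + 5| · 64/21 < 1, i.e. |x + 5| < 21/64. So R = 21/64.

R = 21/64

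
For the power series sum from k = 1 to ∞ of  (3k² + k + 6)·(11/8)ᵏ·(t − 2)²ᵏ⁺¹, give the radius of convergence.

R = 2√22/11

The ratio of consecutive coefficients is [(3(k+1)² + (k+1) + 6)/(3k² + k + 6)] · 11/8 → 11/8.
Writing y = (t − 2)², the series in y has radius 8/11, so |t − 2| < √(8/11) and R = 2√22/11.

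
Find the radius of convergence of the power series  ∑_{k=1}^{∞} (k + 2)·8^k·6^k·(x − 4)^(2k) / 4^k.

R = √3/6

Ratio test: |a_{k+1}/a_k| = [((k+1) + 2)/(k + 2)] · 8·6/4 → 12 as k → ∞.
Successive powers of (x − 4) differ by 2, so the series converges when |x − 4|² · 12 < 1, i.e. |x − 4| < √(1/12). So R = √3/6.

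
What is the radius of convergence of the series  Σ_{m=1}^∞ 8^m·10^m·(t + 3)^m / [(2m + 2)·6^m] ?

By the ratio test, |a_{m+1}/a_m| = [(2m + 2)/(2(m+1) + 2)] · 8·10/6 → 40/3.
Thus R = 1/(40/3) = 3/40.

R = 3/40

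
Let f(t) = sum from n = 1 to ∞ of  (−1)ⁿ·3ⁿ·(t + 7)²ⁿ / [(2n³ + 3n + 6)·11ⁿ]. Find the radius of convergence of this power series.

R = √33/3

Apply the ratio test: |a_{n+1}| / |a_n| = [(2n³ + 3n + 6)/(2(n+1)³ + 3(n+1) + 6)] · 3/11, which tends to 3/11 as n → ∞.
Since the exponent of (t + 7) increases by 2 each term, convergence requires |t + 7|² < 11/3, hence R = √33/3.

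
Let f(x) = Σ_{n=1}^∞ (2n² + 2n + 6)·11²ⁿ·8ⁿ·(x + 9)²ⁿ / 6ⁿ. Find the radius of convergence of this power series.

The ratio of consecutive coefficients is [(2(n+1)² + 2(n+1) + 6)/(2n² + 2n + 6)] · 121·8/6 → 484/3.
Since the exponent of (x + 9) increases by 2 each term, convergence requires |x + 9|² < 3/484, hence R = √3/22.

R = √3/22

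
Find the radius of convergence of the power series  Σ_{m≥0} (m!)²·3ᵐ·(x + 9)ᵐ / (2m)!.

R = 4/3

Ratio test: |a_{m+1}/a_m| = (m+1)²/[(2m+1)·(2m+2)] · 3 → 3/4 as m → ∞.
The series converges when 3/4 · |x + 9| < 1, giving R = 4/3.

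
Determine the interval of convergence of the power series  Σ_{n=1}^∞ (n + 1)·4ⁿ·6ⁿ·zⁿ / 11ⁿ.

By the ratio test, |a_{n+1}/a_n| = [((n+1) + 1)/(n + 1)] · 4·6/11 → 24/11.
Convergence for |z| · 24/11 < 1, i.e. |z| < 11/24. So R = 11/24.
Endpoint z = 11/24: the n-th term does not approach 0; divergence by the term test.
Endpoint z = -11/24: the n-th term does not approach 0; divergence by the term test.

(-11/24, 11/24)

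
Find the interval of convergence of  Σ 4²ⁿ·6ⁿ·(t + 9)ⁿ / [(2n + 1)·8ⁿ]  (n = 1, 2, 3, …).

[-109/12, -107/12)

Apply the ratio test: |a_{n+1}| / |a_n| = [(2n + 1)/(2(n+1) + 1)] · 16·6/8, which tends to 12 as n → ∞.
Convergence for |t + 9| · 12 < 1, i.e. |t + 9| < 1/12. So R = 1/12.
At t = -107/12: the terms are asymptotic to a nonzero constant times 1/n, so the series diverges by limit comparison with Σ 1/n.
Check t = -109/12: convergence follows from the alternating series test (terms decrease monotonically to 0).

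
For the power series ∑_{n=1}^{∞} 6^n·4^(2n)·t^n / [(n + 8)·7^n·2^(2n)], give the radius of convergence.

Apply the ratio test: |a_{n+1}| / |a_n| = [(n + 8)/((n+1) + 8)] · 6·16/(7·4), which tends to 24/7 as n → ∞.
Thus R = 1/(24/7) = 7/24.

R = 7/24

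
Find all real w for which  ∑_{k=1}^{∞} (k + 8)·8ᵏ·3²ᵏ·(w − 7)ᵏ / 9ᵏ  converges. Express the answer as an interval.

By the ratio test, |a_{k+1}/a_k| = [((k+1) + 8)/(k + 8)] · 8·9/9 → 8.
Hence the series converges for |w − 7| < 1/(8) = 1/8, so the radius of convergence is 1/8.
Endpoint w = 57/8: the terms do not tend to 0, so the series diverges.
Check w = 55/8: the k-th term does not approach 0; divergence by the term test.

(55/8, 57/8)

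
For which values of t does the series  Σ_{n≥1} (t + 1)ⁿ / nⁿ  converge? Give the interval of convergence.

(−∞, ∞)

Applying the root test, |a_n|^(1/n) = 1/n → 0.
Since the n-th root of |a_n| tends to 0, the series converges for all real t; R = ∞.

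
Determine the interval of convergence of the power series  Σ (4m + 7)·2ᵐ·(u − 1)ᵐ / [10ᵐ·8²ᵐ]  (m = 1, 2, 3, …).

(-319, 321)

The ratio of consecutive coefficients is [(4(m+1) + 7)/(4m + 7)] · 2/(10·64) → 1/320.
Convergence for |u − 1| · 1/320 < 1, i.e. |u − 1| < 320. So R = 320.
At u = 321: the terms have absolute value of order m, which does not tend to 0, so the series diverges by the divergence test.
Endpoint u = -319: the terms do not tend to 0, so the series diverges.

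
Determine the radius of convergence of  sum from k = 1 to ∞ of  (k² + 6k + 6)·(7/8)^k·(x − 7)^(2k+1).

Apply the ratio test: |a_{k+1}| / |a_k| = [((k+1)² + 6(k+1) + 6)/(k² + 6k + 6)] · 7/8, which tends to 7/8 as k → ∞.
Since the exponent of (x − 7) increases by 2 each term, convergence requires |x − 7|² < 8/7, hence R = 2√14/7.

R = 2√14/7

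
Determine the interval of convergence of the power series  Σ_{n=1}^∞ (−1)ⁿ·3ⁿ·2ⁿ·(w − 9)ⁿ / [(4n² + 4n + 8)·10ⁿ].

[22/3, 32/3]

By the ratio test, |a_{n+1}/a_n| = [(4n² + 4n + 8)/(4(n+1)² + 4(n+1) + 8)] · 3·2/10 → 3/5.
Convergence for |w − 9| · 3/5 < 1, i.e. |w − 9| < 5/3. So R = 5/3.
Endpoint w = 32/3: the terms are on the order of 1/n², so the series converges absolutely by comparison with the p-series (p = 2 > 1).
At w = 22/3: the terms are on the order of 1/n², so the series converges absolutely by comparison with the p-series (p = 2 > 1).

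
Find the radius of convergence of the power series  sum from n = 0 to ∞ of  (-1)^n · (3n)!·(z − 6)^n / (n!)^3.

Apply the ratio test: |a_{n+1}| / |a_n| = (3n+1)·(3n+2)·(3n+3)/(n+1)³, which tends to 27 as n → ∞.
Hence the series converges for |z − 6| < 1/(27) = 1/27, so the radius of convergence is 1/27.

R = 1/27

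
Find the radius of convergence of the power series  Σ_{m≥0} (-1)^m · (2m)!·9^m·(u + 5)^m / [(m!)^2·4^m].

R = 1/9

Ratio test: |a_{m+1}/a_m| = (2m+1)·(2m+2)/(m+1)² · 9/4 → 9 as m → ∞.
Convergence for |u + 5| · 9 < 1, i.e. |u + 5| < 1/9. So R = 1/9.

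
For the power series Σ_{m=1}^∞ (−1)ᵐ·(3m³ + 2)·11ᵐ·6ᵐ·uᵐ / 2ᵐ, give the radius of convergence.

Ratio test: |a_{m+1}/a_m| = [(3(m+1)³ + 2)/(3m³ + 2)] · 11·6/2 → 33 as m → ∞.
Hence the series converges for |u| < 1/(33) = 1/33, so the radius of convergence is 1/33.

R = 1/33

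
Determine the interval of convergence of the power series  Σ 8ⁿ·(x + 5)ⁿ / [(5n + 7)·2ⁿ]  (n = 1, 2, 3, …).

Apply the ratio test: |a_{n+1}| / |a_n| = [(5n + 7)/(5(n+1) + 7)] · 8/2, which tends to 4 as n → ∞.
Thus R = 1/(4) = 1/4.
Check x = -19/4: comparison with the harmonic series Σ 1/n shows the series diverges.
At x = -21/4: the terms alternate in sign and decrease monotonically to 0 in absolute value (size ~ c/n), so the alternating series test gives convergence.

[-21/4, -19/4)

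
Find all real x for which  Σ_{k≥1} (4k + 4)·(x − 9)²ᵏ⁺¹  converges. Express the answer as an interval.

(8, 10)

By the ratio test, |a_{k+1}/a_k| = (4(k+1) + 4)/(4k + 4) → 1.
Successive powers of (x − 9) differ by 2, so the series converges when |x − 9|² · 1 < 1, i.e. |x − 9| < √(1) = 1. So R = 1.
At x = 10: the terms do not tend to 0, so the series diverges.
At x = 8: the k-th term does not approach 0; divergence by the term test.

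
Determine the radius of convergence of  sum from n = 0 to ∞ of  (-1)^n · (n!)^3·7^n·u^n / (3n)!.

R = 27/7

The ratio of consecutive coefficients is (n+1)³/[(3n+1)·(3n+2)·(3n+3)] · 7 → 7/27.
Hence the series converges for |u| < 1/(7/27) = 27/7, so the radius of convergence is 27/7.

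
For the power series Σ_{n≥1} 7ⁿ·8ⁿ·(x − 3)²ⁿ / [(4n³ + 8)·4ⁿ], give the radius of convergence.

R = √14/14

By the ratio test, |a_{n+1}/a_n| = [(4n³ + 8)/(4(n+1)³ + 8)] · 7·8/4 → 14.
Writing y = (x − 3)², the series in y has radius 1/14, so |x − 3| < √(1/14) and R = √14/14.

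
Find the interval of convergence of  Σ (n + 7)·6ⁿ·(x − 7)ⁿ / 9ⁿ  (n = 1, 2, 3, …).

(11/2, 17/2)

Apply the ratio test: |a_{n+1}| / |a_n| = [((n+1) + 7)/(n + 7)] · 6/9, which tends to 2/3 as n → ∞.
Hence the series converges for |x − 7| < 1/(2/3) = 3/2, so the radius of convergence is 3/2.
At x = 17/2: the terms do not tend to 0, so the series diverges.
Endpoint x = 11/2: the n-th term does not approach 0; divergence by the term test.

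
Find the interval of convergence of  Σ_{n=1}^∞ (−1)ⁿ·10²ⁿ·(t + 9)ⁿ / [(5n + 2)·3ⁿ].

(-903/100, -897/100]

Ratio test: |a_{n+1}/a_n| = [(5n + 2)/(5(n+1) + 2)] · 100/3 → 100/3 as n → ∞.
Thus R = 1/(100/3) = 3/100.
When t = -897/100, an alternating series whose terms decrease to 0 in absolute value, so it converges by the Leibniz criterion.
Endpoint t = -903/100: the terms behave like c/n; limit comparison with the harmonic series gives divergence.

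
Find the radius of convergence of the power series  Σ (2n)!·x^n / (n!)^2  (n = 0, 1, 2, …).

R = 1/4

Ratio test: |a_{n+1}/a_n| = (2n+1)·(2n+2)/(n+1)² → 4 as n → ∞.
Thus R = 1/(4) = 1/4.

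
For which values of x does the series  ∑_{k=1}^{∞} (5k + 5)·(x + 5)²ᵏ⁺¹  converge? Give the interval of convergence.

(-6, -4)

Ratio test: |a_{k+1}/a_k| = (5(k+1) + 5)/(5k + 5) → 1 as k → ∞.
Since the exponent of (x + 5) increases by 2 each term, convergence requires |x + 5|² < 1, hence R = 1.
When x = -4, the terms have absolute value of order k, which does not tend to 0, so the series diverges by the divergence test.
At x = -6: the terms do not tend to 0, so the series diverges.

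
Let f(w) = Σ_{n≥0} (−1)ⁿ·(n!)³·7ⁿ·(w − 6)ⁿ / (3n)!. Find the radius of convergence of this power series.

R = 27/7

The ratio of consecutive coefficients is (n+1)³/[(3n+1)·(3n+2)·(3n+3)] · 7 → 7/27.
Convergence for |w − 6| · 7/27 < 1, i.e. |w − 6| < 27/7. So R = 27/7.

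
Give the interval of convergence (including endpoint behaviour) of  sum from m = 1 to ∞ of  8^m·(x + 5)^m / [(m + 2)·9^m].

[-49/8, -31/8)

Apply the ratio test: |a_{m+1}| / |a_m| = [(m + 2)/((m+1) + 2)] · 8/9, which tends to 8/9 as m → ∞.
Convergence for |x + 5| · 8/9 < 1, i.e. |x + 5| < 9/8. So R = 9/8.
At x = -31/8: the terms are asymptotic to a nonzero constant times 1/m, so the series diverges by limit comparison with Σ 1/m.
Endpoint x = -49/8: convergence follows from the alternating series test (terms decrease monotonically to 0).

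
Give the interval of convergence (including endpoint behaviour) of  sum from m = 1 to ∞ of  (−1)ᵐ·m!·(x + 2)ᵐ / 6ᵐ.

The ratio of consecutive coefficients is (m+1) · 1/6 → ∞.
The ratio grows without bound, so the series diverges whenever (x + 2) ≠ 0; it converges only at x = -2. R = 0.

{-2}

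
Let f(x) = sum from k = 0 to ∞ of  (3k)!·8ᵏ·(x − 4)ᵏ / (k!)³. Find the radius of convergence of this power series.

The ratio of consecutive coefficients is (3k+1)·(3k+2)·(3k+3)/(k+1)³ · 8 → 216.
Thus R = 1/(216) = 1/216.

R = 1/216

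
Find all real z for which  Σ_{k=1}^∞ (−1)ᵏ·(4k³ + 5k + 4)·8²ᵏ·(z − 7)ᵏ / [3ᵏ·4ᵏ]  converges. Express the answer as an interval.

The ratio of consecutive coefficients is [(4(k+1)³ + 5(k+1) + 4)/(4k³ + 5k + 4)] · 64/(3·4) → 16/3.
Hence the series converges for |z − 7| < 1/(16/3) = 3/16, so the radius of convergence is 3/16.
Check z = 115/16: the terms have absolute value of order k³, which does not tend to 0, so the series diverges by the divergence test.
At z = 109/16: the k-th term does not approach 0; divergence by the term test.

(109/16, 115/16)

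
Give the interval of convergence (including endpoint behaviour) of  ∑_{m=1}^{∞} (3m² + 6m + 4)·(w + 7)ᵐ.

Apply the ratio test: |a_{m+1}| / |a_m| = (3(m+1)² + 6(m+1) + 4)/(3m² + 6m + 4), which tends to 1 as m → ∞.
So the series converges when |w + 7| < 1 and diverges when |w + 7| > 1; R = 1.
At w = -6: the terms do not tend to 0, so the series diverges.
Endpoint w = -8: the terms have absolute value of order m², which does not tend to 0, so the series diverges by the divergence test.

(-8, -6)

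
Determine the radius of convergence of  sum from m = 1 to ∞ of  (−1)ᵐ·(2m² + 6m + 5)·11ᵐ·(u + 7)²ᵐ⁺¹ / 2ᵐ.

R = √22/11

The ratio of consecutive coefficients is [(2(m+1)² + 6(m+1) + 5)/(2m² + 6m + 5)] · 11/2 → 11/2.
Since the exponent of (u + 7) increases by 2 each term, convergence requires |u + 7|² < 2/11, hence R = √22/11.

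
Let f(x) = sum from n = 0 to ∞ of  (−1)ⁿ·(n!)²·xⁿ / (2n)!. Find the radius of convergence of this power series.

R = 4

By the ratio test, |a_{n+1}/a_n| = (n+1)²/[(2n+1)·(2n+2)] → 1/4.
Thus R = 1/(1/4) = 4.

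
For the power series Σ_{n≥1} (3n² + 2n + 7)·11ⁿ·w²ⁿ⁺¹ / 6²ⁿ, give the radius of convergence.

By the ratio test, |a_{n+1}/a_n| = [(3(n+1)² + 2(n+1) + 7)/(3n² + 2n + 7)] · 11/36 → 11/36.
Successive powers of w differ by 2, so the series converges when |w|² · 11/36 < 1, i.e. |w| < √(36/11). So R = 6√11/11.

R = 6√11/11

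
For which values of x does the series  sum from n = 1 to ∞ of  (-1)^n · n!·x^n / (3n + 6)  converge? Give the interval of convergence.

{0}

By the ratio test, |a_{n+1}/a_n| = (n+1) · (3n + 6)/(3(n+1) + 6) → ∞.
The ratio grows without bound, so the series diverges whenever x ≠ 0; it converges only at x = 0. R = 0.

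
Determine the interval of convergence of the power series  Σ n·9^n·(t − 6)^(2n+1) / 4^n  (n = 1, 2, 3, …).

(16/3, 20/3)

Ratio test: |a_{n+1}/a_n| = [(n+1)/n] · 9/4 → 9/4 as n → ∞.
Successive powers of (t − 6) differ by 2, so the series converges when |t − 6|² · 9/4 < 1, i.e. |t − 6| < √(4/9) = 2/3. So R = 2/3.
At t = 20/3: the n-th term does not approach 0; divergence by the term test.
At t = 16/3: the n-th term does not approach 0; divergence by the term test.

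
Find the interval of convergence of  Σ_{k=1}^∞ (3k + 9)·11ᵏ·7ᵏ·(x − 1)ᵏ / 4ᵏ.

(73/77, 81/77)

Ratio test: |a_{k+1}/a_k| = [(3(k+1) + 9)/(3k + 9)] · 11·7/4 → 77/4 as k → ∞.
The series converges when 77/4 · |x − 1| < 1, giving R = 4/77.
When x = 81/77, the k-th term does not approach 0; divergence by the term test.
Check x = 73/77: the k-th term does not approach 0; divergence by the term test.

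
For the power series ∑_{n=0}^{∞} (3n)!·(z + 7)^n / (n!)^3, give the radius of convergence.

The ratio of consecutive coefficients is (3n+1)·(3n+2)·(3n+3)/(n+1)³ → 27.
Convergence for |z + 7| · 27 < 1, i.e. |z + 7| < 1/27. So R = 1/27.

R = 1/27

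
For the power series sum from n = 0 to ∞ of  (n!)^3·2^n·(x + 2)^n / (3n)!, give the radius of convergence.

R = 27/2

By the ratio test, |a_{n+1}/a_n| = (n+1)³/[(3n+1)·(3n+2)·(3n+3)] · 2 → 2/27.
Thus R = 1/(2/27) = 27/2.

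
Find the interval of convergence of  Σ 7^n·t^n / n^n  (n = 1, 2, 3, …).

(−∞, ∞)

Root test: |a_n|^(1/n) = 7/n → 0.
The limit is 0 for every t, so R = ∞.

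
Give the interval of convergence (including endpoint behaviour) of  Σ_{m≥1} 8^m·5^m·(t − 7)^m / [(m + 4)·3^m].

Apply the ratio test: |a_{m+1}| / |a_m| = [(m + 4)/((m+1) + 4)] · 8·5/3, which tends to 40/3 as m → ∞.
Hence the series converges for |t − 7| < 1/(40/3) = 3/40, so the radius of convergence is 3/40.
Endpoint t = 283/40: comparison with the harmonic series Σ 1/m shows the series diverges.
At t = 277/40: an alternating series whose terms decrease to 0 in absolute value, so it converges by the Leibniz criterion.

[277/40, 283/40)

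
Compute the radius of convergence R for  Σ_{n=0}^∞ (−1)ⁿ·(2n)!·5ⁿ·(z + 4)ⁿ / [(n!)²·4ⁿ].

R = 1/5

The ratio of consecutive coefficients is (2n+1)·(2n+2)/(n+1)² · 5/4 → 5.
Hence the series converges for |z + 4| < 1/(5) = 1/5, so the radius of convergence is 1/5.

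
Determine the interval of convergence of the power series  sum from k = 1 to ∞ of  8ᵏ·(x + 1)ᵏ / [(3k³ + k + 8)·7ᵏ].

Ratio test: |a_{k+1}/a_k| = [(3k³ + k + 8)/(3(k+1)³ + (k+1) + 8)] · 8/7 → 8/7 as k → ∞.
Convergence for |x + 1| · 8/7 < 1, i.e. |x + 1| < 7/8. So R = 7/8.
When x = -1/8, the terms are on the order of 1/k³, so the series converges absolutely by comparison with the p-series (p = 3 > 1).
When x = -15/8, the terms are on the order of 1/k³, so the series converges absolutely by comparison with the p-series (p = 3 > 1).

[-15/8, -1/8]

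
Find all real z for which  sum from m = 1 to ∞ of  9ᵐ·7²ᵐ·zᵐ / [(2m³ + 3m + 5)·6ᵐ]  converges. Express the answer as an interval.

[-2/147, 2/147]

By the ratio test, |a_{m+1}/a_m| = [(2m³ + 3m + 5)/(2(m+1)³ + 3(m+1) + 5)] · 9·49/6 → 147/2.
Thus R = 1/(147/2) = 2/147.
Check z = 2/147: absolute convergence follows by limit comparison with Σ 1/m³.
At z = -2/147: the terms are on the order of 1/m³, so the series converges absolutely by comparison with the p-series (p = 3 > 1).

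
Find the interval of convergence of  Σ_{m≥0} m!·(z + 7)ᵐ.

Apply the ratio test: |a_{m+1}| / |a_m| = (m+1), which tends to ∞ as m → ∞.
The terms grow without bound for any (z + 7) ≠ 0, so R = 0 (convergence only at z = -7).

{-7}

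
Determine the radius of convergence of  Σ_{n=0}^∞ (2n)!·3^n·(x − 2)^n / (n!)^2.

Apply the ratio test: |a_{n+1}| / |a_n| = (2n+1)·(2n+2)/(n+1)² · 3, which tends to 12 as n → ∞.
Thus R = 1/(12) = 1/12.

R = 1/12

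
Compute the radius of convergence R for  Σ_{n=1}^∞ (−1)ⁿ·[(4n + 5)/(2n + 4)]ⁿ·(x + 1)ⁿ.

Root test: |a_n|^(1/n) = (4n + 5)/(2n + 4) → 2.
Thus R = 1/(2) = 1/2.

R = 1/2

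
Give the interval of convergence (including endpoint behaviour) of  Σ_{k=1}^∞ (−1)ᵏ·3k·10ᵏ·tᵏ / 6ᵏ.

The ratio of consecutive coefficients is [3(k+1)/3k] · 10/6 → 5/3.
Thus R = 1/(5/3) = 3/5.
Check t = 3/5: the k-th term does not approach 0; divergence by the term test.
When t = -3/5, the terms do not tend to 0, so the series diverges.

(-3/5, 3/5)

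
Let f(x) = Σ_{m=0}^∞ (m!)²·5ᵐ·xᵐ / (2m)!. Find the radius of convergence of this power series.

Ratio test: |a_{m+1}/a_m| = (m+1)²/[(2m+1)·(2m+2)] · 5 → 5/4 as m → ∞.
Convergence for |x| · 5/4 < 1, i.e. |x| < 4/5. So R = 4/5.

R = 4/5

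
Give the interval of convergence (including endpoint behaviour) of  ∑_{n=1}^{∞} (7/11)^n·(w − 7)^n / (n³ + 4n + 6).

[38/7, 60/7]

The ratio of consecutive coefficients is [(n³ + 4n + 6)/((n+1)³ + 4(n+1) + 6)] · 7/11 → 7/11.
The series converges when 7/11 · |w − 7| < 1, giving R = 11/7.
Check w = 60/7: the terms are on the order of 1/n³, so the series converges absolutely by comparison with the p-series (p = 3 > 1).
Check w = 38/7: the terms are on the order of 1/n³, so the series converges absolutely by comparison with the p-series (p = 3 > 1).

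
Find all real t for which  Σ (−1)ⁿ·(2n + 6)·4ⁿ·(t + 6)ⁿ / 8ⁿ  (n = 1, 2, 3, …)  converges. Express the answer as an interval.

(-8, -4)

Ratio test: |a_{n+1}/a_n| = [(2(n+1) + 6)/(2n + 6)] · 4/8 → 1/2 as n → ∞.
Hence the series converges for |t + 6| < 1/(1/2) = 2, so the radius of convergence is 2.
Check t = -4: the terms have absolute value of order n, which does not tend to 0, so the series diverges by the divergence test.
Endpoint t = -8: the terms do not tend to 0, so the series diverges.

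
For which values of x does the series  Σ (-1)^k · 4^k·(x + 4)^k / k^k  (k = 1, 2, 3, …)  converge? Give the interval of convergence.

By the Cauchy root test, |a_k|^(1/k) = 4/k → 0.
Since the k-th root of |a_k| tends to 0, the series converges for all real x; R = ∞.

(−∞, ∞)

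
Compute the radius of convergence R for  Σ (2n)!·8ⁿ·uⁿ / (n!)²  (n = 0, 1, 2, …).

Apply the ratio test: |a_{n+1}| / |a_n| = (2n+1)·(2n+2)/(n+1)² · 8, which tends to 32 as n → ∞.
The series converges when 32 · |u| < 1, giving R = 1/32.

R = 1/32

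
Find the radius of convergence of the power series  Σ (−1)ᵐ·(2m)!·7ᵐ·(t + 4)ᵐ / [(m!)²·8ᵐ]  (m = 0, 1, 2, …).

By the ratio test, |a_{m+1}/a_m| = (2m+1)·(2m+2)/(m+1)² · 7/8 → 7/2.
Hence the series converges for |t + 4| < 1/(7/2) = 2/7, so the radius of convergence is 2/7.

R = 2/7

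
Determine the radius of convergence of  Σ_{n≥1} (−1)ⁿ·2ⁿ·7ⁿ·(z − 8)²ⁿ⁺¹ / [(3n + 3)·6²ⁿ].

Ratio test: |a_{n+1}/a_n| = [(3n + 3)/(3(n+1) + 3)] · 2·7/36 → 7/18 as n → ∞.
Successive powers of (z − 8) differ by 2, so the series converges when |z − 8|² · 7/18 < 1, i.e. |z − 8| < √(18/7). So R = 3√14/7.

R = 3√14/7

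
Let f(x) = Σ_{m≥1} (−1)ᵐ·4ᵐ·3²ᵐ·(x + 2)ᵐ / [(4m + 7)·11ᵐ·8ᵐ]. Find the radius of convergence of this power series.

R = 22/9

Ratio test: |a_{m+1}/a_m| = [(4m + 7)/(4(m+1) + 7)] · 4·9/(11·8) → 9/22 as m → ∞.
Convergence for |x + 2| · 9/22 < 1, i.e. |x + 2| < 22/9. So R = 22/9.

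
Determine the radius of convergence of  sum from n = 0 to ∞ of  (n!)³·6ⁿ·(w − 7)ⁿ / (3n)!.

Apply the ratio test: |a_{n+1}| / |a_n| = (n+1)³/[(3n+1)·(3n+2)·(3n+3)] · 6, which tends to 2/9 as n → ∞.
The series converges when 2/9 · |w − 7| < 1, giving R = 9/2.

R = 9/2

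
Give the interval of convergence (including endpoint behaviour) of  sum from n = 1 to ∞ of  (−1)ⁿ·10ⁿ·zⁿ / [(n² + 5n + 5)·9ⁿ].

The ratio of consecutive coefficients is [(n² + 5n + 5)/((n+1)² + 5(n+1) + 5)] · 10/9 → 10/9.
Convergence for |z| · 10/9 < 1, i.e. |z| < 9/10. So R = 9/10.
Endpoint z = 9/10: the series is dominated by a constant times Σ 1/n², which converges (p = 2 > 1).
At z = -9/10: absolute convergence follows by limit comparison with Σ 1/n².

[-9/10, 9/10]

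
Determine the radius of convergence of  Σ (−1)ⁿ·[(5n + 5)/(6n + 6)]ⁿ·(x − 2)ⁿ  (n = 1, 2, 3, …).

R = 6/5

By the Cauchy root test, |a_n|^(1/n) = (5n + 5)/(6n + 6) → 5/6.
Thus R = 1/(5/6) = 6/5.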